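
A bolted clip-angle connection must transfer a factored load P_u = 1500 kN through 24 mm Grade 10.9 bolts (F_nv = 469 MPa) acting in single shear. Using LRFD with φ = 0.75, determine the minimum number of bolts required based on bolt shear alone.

A_b = π·24²/4 = 452.4 mm².
Per-bolt design strength φR_n = 0.75 × 469 × 452.4 × 1 / 1000 = 159.1 kN.
n ≥ 1500 / 159.1 = 9.426 → use 10 bolts.

10 bolts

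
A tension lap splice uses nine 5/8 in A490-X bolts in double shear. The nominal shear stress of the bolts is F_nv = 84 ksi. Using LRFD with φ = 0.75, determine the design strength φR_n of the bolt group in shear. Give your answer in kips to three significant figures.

A_b = π × 0.625² / 4 = 0.3068 in².
R_n = F_nv · A_b · n · n_s = 84 × 0.3068 × 9 × 2 = 463.9 kips.
Design strength φR_n = 0.75 × 463.9 = 348 kips.

348 kips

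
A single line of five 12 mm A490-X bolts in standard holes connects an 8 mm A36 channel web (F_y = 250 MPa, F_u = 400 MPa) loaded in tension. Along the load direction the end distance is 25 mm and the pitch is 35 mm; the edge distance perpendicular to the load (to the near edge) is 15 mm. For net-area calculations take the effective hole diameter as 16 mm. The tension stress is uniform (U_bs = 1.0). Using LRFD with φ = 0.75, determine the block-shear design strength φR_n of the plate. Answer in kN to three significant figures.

Shear plane L_v = 25 + 4·35 = 165 mm; A_gv = 165 × 8 = 1320 mm².
A_nv = (165 − 4.5·16) × 8 = 744 mm².
A_nt = (15 − 0.5·16) × 8 = 56 mm².
0.6 F_u A_nv = 178.6 kN; 0.6 F_y A_gv = 198 kN → shear rupture governs the shear term.
R_n = 178.6 + 1.0 × 400 × 56 / 1000 = 201 kN.
Design strength φR_n = 0.75 × 201 = 151 kN.

151 kN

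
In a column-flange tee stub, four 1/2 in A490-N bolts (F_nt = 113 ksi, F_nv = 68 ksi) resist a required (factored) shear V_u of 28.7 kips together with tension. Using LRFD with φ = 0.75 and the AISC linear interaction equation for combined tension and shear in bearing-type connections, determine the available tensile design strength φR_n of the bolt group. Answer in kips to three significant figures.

A_b = π·0.5²/4 = 0.1963 in²; f_rv = 28.7 / (4 × 0.1963) = 36.54 ksi.
F'_nt = 1.3 F_nt − (F_nt / φF_nv) f_rv = 1.3·113 − (113/(0.75·68))·36.54 = 65.93 ksi, capped at F_nt → F'_nt = 65.93 ksi.
R_n = F'_nt · A_b · n = 65.93 × 0.1963 × 4 = 51.78 kips.
Design strength φR_n = 0.75 × 51.78 = 38.8 kips.

38.8 kips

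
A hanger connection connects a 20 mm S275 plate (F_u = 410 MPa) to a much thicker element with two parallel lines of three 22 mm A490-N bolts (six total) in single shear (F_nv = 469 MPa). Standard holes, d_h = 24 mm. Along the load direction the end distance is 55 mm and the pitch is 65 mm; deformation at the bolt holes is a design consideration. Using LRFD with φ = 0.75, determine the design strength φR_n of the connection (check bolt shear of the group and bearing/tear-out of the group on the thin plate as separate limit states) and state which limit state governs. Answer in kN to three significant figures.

Bolt shear: A_b = π·22²/4 = 380.1 mm²; R_n = 469 × 380.1 × 6 × 1 / 1000 = 1070 kN → 0.75 × 1070 = 802 kN.
Bearing (1.2 l_c t F_u ≤ 2.4 d t F_u): upper limit = 2.4·22·20·410 / 1000 = 433 kN.
  Edge l_c = 55 − 24/2 = 43 → r_n = 423.1 kN; interior l_c = 65 − 24 = 41 → r_n = 403.4 kN.
  R_n,bearing = 2·423.1 + 4·403.4 = 2460 kN → 0.75 × 2460 = 1840 kN.
Bolt shear governs: 802 kN.

802 kN (bolt shear governs)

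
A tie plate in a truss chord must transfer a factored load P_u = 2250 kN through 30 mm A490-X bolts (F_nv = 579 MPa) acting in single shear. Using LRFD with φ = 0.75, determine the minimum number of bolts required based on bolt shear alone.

A_b = π·30²/4 = 706.9 mm².
Per-bolt design strength φR_n = 0.75 × 579 × 706.9 × 1 / 1000 = 307 kN.
n ≥ 2250 / 307 = 7.33 → use 8 bolts.

8 bolts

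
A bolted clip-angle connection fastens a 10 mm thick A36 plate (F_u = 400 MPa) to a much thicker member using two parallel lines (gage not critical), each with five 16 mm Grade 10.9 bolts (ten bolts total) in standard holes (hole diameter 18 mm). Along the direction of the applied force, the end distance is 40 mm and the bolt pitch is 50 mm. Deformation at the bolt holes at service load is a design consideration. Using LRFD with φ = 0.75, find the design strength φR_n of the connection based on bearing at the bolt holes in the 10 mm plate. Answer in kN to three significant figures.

Per bolt r_n = 1.2 l_c t F_u ≤ 2.4 d t F_u; upper limit = 2.4 × 16 × 10 × 400 / 1000 = 153.6 kN.
Edge bolt: l_c = 40 − 18/2 = 31 mm → 1.2 × 31 × 10 × 400 / 1000 = 148.8 → r_n = 148.8 kN.
Interior bolts: l_c = 50 − 18 = 32 mm → 1.2 × 32 × 10 × 400 / 1000 = 153.6 → r_n = 153.6 kN.
R_n = 2 × 148.8 + 8 × 153.6 = 1526 kN.
Design strength φR_n = 0.75 × 1526 = 1140 kN.

1140 kN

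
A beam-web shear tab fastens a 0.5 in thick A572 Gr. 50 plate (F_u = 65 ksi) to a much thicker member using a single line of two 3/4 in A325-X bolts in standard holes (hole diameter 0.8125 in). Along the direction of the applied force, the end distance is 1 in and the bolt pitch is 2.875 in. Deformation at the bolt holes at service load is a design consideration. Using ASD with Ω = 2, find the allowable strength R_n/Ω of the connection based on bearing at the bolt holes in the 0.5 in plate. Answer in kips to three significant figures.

Per bolt r_n = 1.2 l_c t F_u ≤ 2.4 d t F_u; upper limit = 2.4 × 0.75 × 0.5 × 65 = 58.5 kips.
Edge bolt: l_c = 1 − 0.8125/2 = 0.5938 in → 1.2 × 0.5938 × 0.5 × 65 = 23.16 → r_n = 23.16 kips.
Interior bolts: l_c = 2.875 − 0.8125 = 2.062 in → 1.2 × 2.062 × 0.5 × 65 = 80.44 → r_n = 58.5 kips.
R_n = 1 × 23.16 + 1 × 58.5 = 81.66 kips.
Allowable strength R_n/Ω = 81.66 / 2 = 40.8 kips.

40.8 kips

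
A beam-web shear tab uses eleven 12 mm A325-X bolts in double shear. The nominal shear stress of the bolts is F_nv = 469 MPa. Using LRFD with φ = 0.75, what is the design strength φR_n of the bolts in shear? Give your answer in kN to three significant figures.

875 kN

A_b = π × 12² / 4 = 113.1 mm².
R_n = F_nv · A_b · n · n_s = 469 × 113.1 × 11 × 2 / 1000 = 1167 kN.
Design strength φR_n = 0.75 × 1167 = 875 kN.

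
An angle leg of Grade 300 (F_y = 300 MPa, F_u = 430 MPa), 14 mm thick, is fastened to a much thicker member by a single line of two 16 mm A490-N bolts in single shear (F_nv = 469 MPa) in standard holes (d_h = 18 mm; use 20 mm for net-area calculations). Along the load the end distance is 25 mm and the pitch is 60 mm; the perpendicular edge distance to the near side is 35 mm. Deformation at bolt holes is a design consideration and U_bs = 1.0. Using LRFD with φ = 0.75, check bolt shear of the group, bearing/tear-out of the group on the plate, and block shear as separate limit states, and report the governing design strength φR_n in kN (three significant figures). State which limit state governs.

141 kN (bolt shear governs)

Bolt shear: A_b = π·16²/4 = 201.1 mm²; R_n = 469 × 201.1 × 2 × 1 / 1000 = 188.6 kN → 0.75 × 188.6 = 141 kN.
Bearing: edge l_c = 16, r_n = 115.6 kN; interior l_c = 42, r_n = 231.2 kN; R_n = 115.6 + 1·231.2 = 346.8 kN → 260 kN.
Block shear: A_gv = 1190, A_nv = 770, A_nt = 350 mm²; R_n = min(0.6F_uA_nv, 0.6F_yA_gv) + U_bs·F_u·A_nt = 349.2 kN → 262 kN.
Bolt shear governs: 141 kN.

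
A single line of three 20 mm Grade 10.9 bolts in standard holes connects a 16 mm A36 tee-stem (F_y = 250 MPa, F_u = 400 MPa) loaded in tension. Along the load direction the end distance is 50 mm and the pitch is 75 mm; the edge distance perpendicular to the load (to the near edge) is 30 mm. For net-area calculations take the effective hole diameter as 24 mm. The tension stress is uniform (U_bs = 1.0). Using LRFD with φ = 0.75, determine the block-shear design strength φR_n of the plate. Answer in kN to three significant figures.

Shear plane L_v = 50 + 2·75 = 200 mm; A_gv = 200 × 16 = 3200 mm².
A_nv = (200 − 2.5·24) × 16 = 2240 mm².
A_nt = (30 − 0.5·24) × 16 = 288 mm².
0.6 F_u A_nv = 537.6 kN; 0.6 F_y A_gv = 480 kN → shear yielding governs the shear term.
R_n = 480 + 1.0 × 400 × 288 / 1000 = 595.2 kN.
Design strength φR_n = 0.75 × 595.2 = 446 kN.

446 kN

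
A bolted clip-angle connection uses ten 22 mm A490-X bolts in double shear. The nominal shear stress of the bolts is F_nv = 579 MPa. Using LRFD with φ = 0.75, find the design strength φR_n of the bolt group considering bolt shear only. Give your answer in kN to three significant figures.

3300 kN

A_b = π × 22² / 4 = 380.1 mm².
R_n = F_nv · A_b · n · n_s = 579 × 380.1 × 10 × 2 / 1000 = 4402 kN.
Design strength φR_n = 0.75 × 4402 = 3300 kN.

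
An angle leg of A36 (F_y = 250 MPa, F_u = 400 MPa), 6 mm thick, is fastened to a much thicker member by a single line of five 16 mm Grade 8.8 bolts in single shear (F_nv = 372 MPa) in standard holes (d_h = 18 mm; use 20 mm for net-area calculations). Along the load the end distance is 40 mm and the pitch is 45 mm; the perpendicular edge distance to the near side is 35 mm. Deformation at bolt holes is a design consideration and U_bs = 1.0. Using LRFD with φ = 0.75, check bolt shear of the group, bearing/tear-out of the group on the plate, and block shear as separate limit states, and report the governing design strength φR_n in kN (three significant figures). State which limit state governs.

185 kN (block shear governs)

Bolt shear: A_b = π·16²/4 = 201.1 mm²; R_n = 372 × 201.1 × 5 × 1 / 1000 = 374 kN → 0.75 × 374 = 280 kN.
Bearing: edge l_c = 31, r_n = 89.28 kN; interior l_c = 27, r_n = 77.76 kN; R_n = 89.28 + 4·77.76 = 400.3 kN → 300 kN.
Block shear: A_gv = 1320, A_nv = 780, A_nt = 150 mm²; R_n = min(0.6F_uA_nv, 0.6F_yA_gv) + U_bs·F_u·A_nt = 247.2 kN → 185 kN.
Block shear governs: 185 kN.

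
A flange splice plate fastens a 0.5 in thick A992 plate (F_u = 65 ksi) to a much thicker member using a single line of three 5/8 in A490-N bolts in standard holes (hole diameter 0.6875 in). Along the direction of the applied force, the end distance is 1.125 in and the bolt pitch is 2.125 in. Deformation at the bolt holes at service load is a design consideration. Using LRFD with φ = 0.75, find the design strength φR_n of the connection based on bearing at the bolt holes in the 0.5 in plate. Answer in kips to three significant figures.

96 kips

Per bolt r_n = 1.2 l_c t F_u ≤ 2.4 d t F_u; upper limit = 2.4 × 0.625 × 0.5 × 65 = 48.75 kips.
Edge bolt: l_c = 1.125 − 0.6875/2 = 0.7812 in → 1.2 × 0.7812 × 0.5 × 65 = 30.47 → r_n = 30.47 kips.
Interior bolts: l_c = 2.125 − 0.6875 = 1.438 in → 1.2 × 1.438 × 0.5 × 65 = 56.06 → r_n = 48.75 kips.
R_n = 1 × 30.47 + 2 × 48.75 = 128 kips.
Design strength φR_n = 0.75 × 128 = 96 kips.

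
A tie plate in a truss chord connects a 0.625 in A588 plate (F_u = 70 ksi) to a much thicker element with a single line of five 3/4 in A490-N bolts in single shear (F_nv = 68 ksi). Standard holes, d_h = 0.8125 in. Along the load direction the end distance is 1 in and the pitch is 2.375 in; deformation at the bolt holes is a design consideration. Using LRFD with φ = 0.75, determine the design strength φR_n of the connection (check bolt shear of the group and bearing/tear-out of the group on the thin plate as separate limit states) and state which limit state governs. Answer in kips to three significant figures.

Bolt shear: A_b = π·0.75²/4 = 0.4418 in²; R_n = 68 × 0.4418 × 5 × 1 = 150.2 kips → 0.75 × 150.2 = 113 kips.
Bearing (1.2 l_c t F_u ≤ 2.4 d t F_u): upper limit = 2.4·0.75·0.625·70 = 78.75 kips.
  Edge l_c = 1 − 0.8125/2 = 0.5938 → r_n = 31.17 kips; interior l_c = 2.375 − 0.8125 = 1.562 → r_n = 78.75 kips.
  R_n,bearing = 1·31.17 + 4·78.75 = 346.2 kips → 0.75 × 346.2 = 260 kips.
Bolt shear governs: 113 kips.

113 kips (bolt shear governs)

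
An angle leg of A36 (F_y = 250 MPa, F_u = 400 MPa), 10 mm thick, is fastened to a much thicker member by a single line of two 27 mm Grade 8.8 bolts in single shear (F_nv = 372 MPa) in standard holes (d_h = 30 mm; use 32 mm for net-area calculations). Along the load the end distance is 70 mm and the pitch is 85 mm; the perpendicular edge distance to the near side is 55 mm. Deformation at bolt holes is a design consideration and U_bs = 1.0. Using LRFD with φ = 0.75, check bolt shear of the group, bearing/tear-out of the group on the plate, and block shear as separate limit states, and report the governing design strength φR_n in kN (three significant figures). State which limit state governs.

291 kN (block shear governs)

Bolt shear: A_b = π·27²/4 = 572.6 mm²; R_n = 372 × 572.6 × 2 × 1 / 1000 = 426 kN → 0.75 × 426 = 319 kN.
Bearing: edge l_c = 55, r_n = 259.2 kN; interior l_c = 55, r_n = 259.2 kN; R_n = 259.2 + 1·259.2 = 518.4 kN → 389 kN.
Block shear: A_gv = 1550, A_nv = 1070, A_nt = 390 mm²; R_n = min(0.6F_uA_nv, 0.6F_yA_gv) + U_bs·F_u·A_nt = 388.5 kN → 291 kN.
Block shear governs: 291 kN.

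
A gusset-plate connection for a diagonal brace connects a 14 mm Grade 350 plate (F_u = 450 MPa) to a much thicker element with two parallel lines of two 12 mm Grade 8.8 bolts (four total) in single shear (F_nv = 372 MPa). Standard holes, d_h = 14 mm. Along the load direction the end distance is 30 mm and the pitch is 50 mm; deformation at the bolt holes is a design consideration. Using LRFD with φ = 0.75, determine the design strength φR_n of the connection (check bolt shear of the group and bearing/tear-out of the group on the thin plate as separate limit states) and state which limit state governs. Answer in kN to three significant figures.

126 kN (bolt shear governs)

Bolt shear: A_b = π·12²/4 = 113.1 mm²; R_n = 372 × 113.1 × 4 × 1 / 1000 = 168.3 kN → 0.75 × 168.3 = 126 kN.
Bearing (1.2 l_c t F_u ≤ 2.4 d t F_u): upper limit = 2.4·12·14·450 / 1000 = 181.4 kN.
  Edge l_c = 30 − 14/2 = 23 → r_n = 173.9 kN; interior l_c = 50 − 14 = 36 → r_n = 181.4 kN.
  R_n,bearing = 2·173.9 + 2·181.4 = 710.6 kN → 0.75 × 710.6 = 533 kN.
Bolt shear governs: 126 kN.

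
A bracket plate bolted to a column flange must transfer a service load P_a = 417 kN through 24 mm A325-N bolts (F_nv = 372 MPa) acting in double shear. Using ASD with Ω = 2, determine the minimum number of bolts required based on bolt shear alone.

A_b = π·24²/4 = 452.4 mm².
Per-bolt allowable strength R_n/Ω = 372 × 452.4 × 2 / 1000 / 2 = 168.3 kN.
n ≥ 417 / 168.3 = 2.478 → use 3 bolts.

3 bolts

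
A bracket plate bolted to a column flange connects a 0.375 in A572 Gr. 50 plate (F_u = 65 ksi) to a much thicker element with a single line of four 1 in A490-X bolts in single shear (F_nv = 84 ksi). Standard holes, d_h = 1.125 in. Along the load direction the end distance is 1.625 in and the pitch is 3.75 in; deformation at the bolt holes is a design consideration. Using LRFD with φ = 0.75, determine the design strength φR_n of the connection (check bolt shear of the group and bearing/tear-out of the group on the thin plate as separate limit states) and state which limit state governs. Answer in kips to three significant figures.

Bolt shear: A_b = π·1²/4 = 0.7854 in²; R_n = 84 × 0.7854 × 4 × 1 = 263.9 kips → 0.75 × 263.9 = 198 kips.
Bearing (1.2 l_c t F_u ≤ 2.4 d t F_u): upper limit = 2.4·1·0.375·65 = 58.5 kips.
  Edge l_c = 1.625 − 1.125/2 = 1.062 → r_n = 31.08 kips; interior l_c = 3.75 − 1.125 = 2.625 → r_n = 58.5 kips.
  R_n,bearing = 1·31.08 + 3·58.5 = 206.6 kips → 0.75 × 206.6 = 155 kips.
Bearing governs: 155 kips.

155 kips (bearing governs)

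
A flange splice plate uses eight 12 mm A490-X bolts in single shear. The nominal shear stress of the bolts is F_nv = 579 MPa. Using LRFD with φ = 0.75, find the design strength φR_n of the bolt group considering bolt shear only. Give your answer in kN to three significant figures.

A_b = π × 12² / 4 = 113.1 mm².
R_n = F_nv · A_b · n · n_s = 579 × 113.1 × 8 × 1 / 1000 = 523.9 kN.
Design strength φR_n = 0.75 × 523.9 = 393 kN.

393 kN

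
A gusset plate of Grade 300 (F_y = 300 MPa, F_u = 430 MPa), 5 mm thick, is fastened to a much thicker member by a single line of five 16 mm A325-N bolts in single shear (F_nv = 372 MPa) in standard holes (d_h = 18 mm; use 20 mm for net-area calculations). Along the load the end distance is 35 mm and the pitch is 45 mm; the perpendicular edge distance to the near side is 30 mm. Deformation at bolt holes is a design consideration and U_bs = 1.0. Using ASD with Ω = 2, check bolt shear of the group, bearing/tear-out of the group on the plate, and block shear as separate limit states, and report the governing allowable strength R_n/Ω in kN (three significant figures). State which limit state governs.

102 kN (block shear governs)

Bolt shear: A_b = π·16²/4 = 201.1 mm²; R_n = 372 × 201.1 × 5 × 1 / 1000 = 374 kN → 374 / 2 = 187 kN.
Bearing: edge l_c = 26, r_n = 67.08 kN; interior l_c = 27, r_n = 69.66 kN; R_n = 67.08 + 4·69.66 = 345.7 kN → 173 kN.
Block shear: A_gv = 1075, A_nv = 625, A_nt = 100 mm²; R_n = min(0.6F_uA_nv, 0.6F_yA_gv) + U_bs·F_u·A_nt = 204.2 kN → 102 kN.
Block shear governs: 102 kN.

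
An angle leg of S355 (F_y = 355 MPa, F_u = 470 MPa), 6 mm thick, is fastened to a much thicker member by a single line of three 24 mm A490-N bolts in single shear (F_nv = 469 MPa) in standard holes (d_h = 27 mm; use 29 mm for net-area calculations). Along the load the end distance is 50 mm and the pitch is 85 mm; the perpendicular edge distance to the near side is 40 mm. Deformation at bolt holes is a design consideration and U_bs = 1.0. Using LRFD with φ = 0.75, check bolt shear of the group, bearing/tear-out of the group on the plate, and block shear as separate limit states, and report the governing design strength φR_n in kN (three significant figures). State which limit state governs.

241 kN (block shear governs)

Bolt shear: A_b = π·24²/4 = 452.4 mm²; R_n = 469 × 452.4 × 3 × 1 / 1000 = 636.5 kN → 0.75 × 636.5 = 477 kN.
Bearing: edge l_c = 36.5, r_n = 123.5 kN; interior l_c = 58, r_n = 162.4 kN; R_n = 123.5 + 2·162.4 = 448.4 kN → 336 kN.
Block shear: A_gv = 1320, A_nv = 885, A_nt = 153 mm²; R_n = min(0.6F_uA_nv, 0.6F_yA_gv) + U_bs·F_u·A_nt = 321.5 kN → 241 kN.
Block shear governs: 241 kN.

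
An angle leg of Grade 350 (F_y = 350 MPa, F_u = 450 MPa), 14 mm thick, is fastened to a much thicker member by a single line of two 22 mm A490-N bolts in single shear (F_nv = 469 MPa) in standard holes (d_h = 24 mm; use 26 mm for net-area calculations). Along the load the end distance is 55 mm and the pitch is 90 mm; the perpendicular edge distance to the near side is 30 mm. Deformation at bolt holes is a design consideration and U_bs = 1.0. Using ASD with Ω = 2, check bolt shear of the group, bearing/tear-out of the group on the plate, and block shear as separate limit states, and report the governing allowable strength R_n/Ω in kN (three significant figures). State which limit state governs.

178 kN (bolt shear governs)

Bolt shear: A_b = π·22²/4 = 380.1 mm²; R_n = 469 × 380.1 × 2 × 1 / 1000 = 356.6 kN → 356.6 / 2 = 178 kN.
Bearing: edge l_c = 43, r_n = 325.1 kN; interior l_c = 66, r_n = 332.6 kN; R_n = 325.1 + 1·332.6 = 657.7 kN → 329 kN.
Block shear: A_gv = 2030, A_nv = 1484, A_nt = 238 mm²; R_n = min(0.6F_uA_nv, 0.6F_yA_gv) + U_bs·F_u·A_nt = 507.8 kN → 254 kN.
Bolt shear governs: 178 kN.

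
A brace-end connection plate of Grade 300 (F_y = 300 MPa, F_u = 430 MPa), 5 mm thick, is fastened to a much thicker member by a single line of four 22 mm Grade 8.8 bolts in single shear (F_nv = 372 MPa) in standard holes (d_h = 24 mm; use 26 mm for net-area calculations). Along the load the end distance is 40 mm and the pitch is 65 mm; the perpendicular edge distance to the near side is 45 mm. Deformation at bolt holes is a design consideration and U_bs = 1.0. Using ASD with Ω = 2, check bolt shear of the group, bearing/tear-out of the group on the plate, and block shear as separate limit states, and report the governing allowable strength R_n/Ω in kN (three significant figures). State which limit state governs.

127 kN (block shear governs)

Bolt shear: A_b = π·22²/4 = 380.1 mm²; R_n = 372 × 380.1 × 4 × 1 / 1000 = 565.6 kN → 565.6 / 2 = 283 kN.
Bearing: edge l_c = 28, r_n = 72.24 kN; interior l_c = 41, r_n = 105.8 kN; R_n = 72.24 + 3·105.8 = 389.6 kN → 195 kN.
Block shear: A_gv = 1175, A_nv = 720, A_nt = 160 mm²; R_n = min(0.6F_uA_nv, 0.6F_yA_gv) + U_bs·F_u·A_nt = 254.6 kN → 127 kN.
Block shear governs: 127 kN.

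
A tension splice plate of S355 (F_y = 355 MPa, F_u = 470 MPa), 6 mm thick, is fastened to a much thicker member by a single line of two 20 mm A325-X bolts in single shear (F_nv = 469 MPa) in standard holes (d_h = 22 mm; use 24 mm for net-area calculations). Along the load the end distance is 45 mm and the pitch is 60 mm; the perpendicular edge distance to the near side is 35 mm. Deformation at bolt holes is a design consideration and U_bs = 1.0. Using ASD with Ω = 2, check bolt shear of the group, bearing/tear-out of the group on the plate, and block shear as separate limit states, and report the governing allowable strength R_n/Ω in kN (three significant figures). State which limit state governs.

Bolt shear: A_b = π·20²/4 = 314.2 mm²; R_n = 469 × 314.2 × 2 × 1 / 1000 = 294.7 kN → 294.7 / 2 = 147 kN.
Bearing: edge l_c = 34, r_n = 115.1 kN; interior l_c = 38, r_n = 128.6 kN; R_n = 115.1 + 1·128.6 = 243.6 kN → 122 kN.
Block shear: A_gv = 630, A_nv = 414, A_nt = 138 mm²; R_n = min(0.6F_uA_nv, 0.6F_yA_gv) + U_bs·F_u·A_nt = 181.6 kN → 90.8 kN.
Block shear governs: 90.8 kN.

90.8 kN (block shear governs)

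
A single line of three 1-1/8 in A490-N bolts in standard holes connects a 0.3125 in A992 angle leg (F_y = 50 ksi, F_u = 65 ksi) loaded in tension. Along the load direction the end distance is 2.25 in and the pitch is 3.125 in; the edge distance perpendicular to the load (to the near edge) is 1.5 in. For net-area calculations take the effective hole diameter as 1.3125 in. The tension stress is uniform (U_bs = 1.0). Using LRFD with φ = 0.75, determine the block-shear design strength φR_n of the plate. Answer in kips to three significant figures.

60.6 kips

Shear plane L_v = 2.25 + 2·3.125 = 8.5 in; A_gv = 8.5 × 0.3125 = 2.656 in².
A_nv = (8.5 − 2.5·1.3125) × 0.3125 = 1.631 in².
A_nt = (1.5 − 0.5·1.3125) × 0.3125 = 0.2637 in².
0.6 F_u A_nv = 63.6 kips; 0.6 F_y A_gv = 79.69 kips → shear rupture governs the shear term.
R_n = 63.6 + 1.0 × 65 × 0.2637 = 80.74 kips.
Design strength φR_n = 0.75 × 80.74 = 60.6 kips.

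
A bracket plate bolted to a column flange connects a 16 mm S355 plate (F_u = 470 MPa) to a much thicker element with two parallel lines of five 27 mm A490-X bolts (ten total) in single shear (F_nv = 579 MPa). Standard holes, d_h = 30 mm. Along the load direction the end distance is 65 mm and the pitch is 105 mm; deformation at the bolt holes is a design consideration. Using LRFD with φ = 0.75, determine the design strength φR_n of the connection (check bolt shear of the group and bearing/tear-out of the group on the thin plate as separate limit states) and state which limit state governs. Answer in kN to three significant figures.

Bolt shear: A_b = π·27²/4 = 572.6 mm²; R_n = 579 × 572.6 × 10 × 1 / 1000 = 3315 kN → 0.75 × 3315 = 2490 kN.
Bearing (1.2 l_c t F_u ≤ 2.4 d t F_u): upper limit = 2.4·27·16·470 / 1000 = 487.3 kN.
  Edge l_c = 65 − 30/2 = 50 → r_n = 451.2 kN; interior l_c = 105 − 30 = 75 → r_n = 487.3 kN.
  R_n,bearing = 2·451.2 + 8·487.3 = 4801 kN → 0.75 × 4801 = 3600 kN.
Bolt shear governs: 2490 kN.

2490 kN (bolt shear governs)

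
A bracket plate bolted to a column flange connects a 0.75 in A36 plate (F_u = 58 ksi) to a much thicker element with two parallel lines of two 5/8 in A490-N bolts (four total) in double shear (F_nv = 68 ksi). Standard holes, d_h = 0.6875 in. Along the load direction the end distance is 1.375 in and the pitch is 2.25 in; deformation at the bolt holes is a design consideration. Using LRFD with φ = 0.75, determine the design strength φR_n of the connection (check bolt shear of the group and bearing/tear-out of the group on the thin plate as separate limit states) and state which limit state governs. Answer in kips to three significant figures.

Bolt shear: A_b = π·0.625²/4 = 0.3068 in²; R_n = 68 × 0.3068 × 4 × 2 = 166.9 kips → 0.75 × 166.9 = 125 kips.
Bearing (1.2 l_c t F_u ≤ 2.4 d t F_u): upper limit = 2.4·0.625·0.75·58 = 65.25 kips.
  Edge l_c = 1.375 − 0.6875/2 = 1.031 → r_n = 53.83 kips; interior l_c = 2.25 − 0.6875 = 1.562 → r_n = 65.25 kips.
  R_n,bearing = 2·53.83 + 2·65.25 = 238.2 kips → 0.75 × 238.2 = 179 kips.
Bolt shear governs: 125 kips.

125 kips (bolt shear governs)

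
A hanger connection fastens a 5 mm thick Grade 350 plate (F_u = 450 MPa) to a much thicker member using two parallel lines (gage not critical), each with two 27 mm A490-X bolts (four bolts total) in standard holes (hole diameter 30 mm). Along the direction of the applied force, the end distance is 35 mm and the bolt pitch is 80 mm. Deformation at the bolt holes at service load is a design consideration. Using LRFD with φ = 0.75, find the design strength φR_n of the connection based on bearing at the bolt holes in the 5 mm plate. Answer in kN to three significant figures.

284 kN

Per bolt r_n = 1.2 l_c t F_u ≤ 2.4 d t F_u; upper limit = 2.4 × 27 × 5 × 450 / 1000 = 145.8 kN.
Edge bolt: l_c = 35 − 30/2 = 20 mm → 1.2 × 20 × 5 × 450 / 1000 = 54 → r_n = 54 kN.
Interior bolts: l_c = 80 − 30 = 50 mm → 1.2 × 50 × 5 × 450 / 1000 = 135 → r_n = 135 kN.
R_n = 2 × 54 + 2 × 135 = 378 kN.
Design strength φR_n = 0.75 × 378 = 284 kN.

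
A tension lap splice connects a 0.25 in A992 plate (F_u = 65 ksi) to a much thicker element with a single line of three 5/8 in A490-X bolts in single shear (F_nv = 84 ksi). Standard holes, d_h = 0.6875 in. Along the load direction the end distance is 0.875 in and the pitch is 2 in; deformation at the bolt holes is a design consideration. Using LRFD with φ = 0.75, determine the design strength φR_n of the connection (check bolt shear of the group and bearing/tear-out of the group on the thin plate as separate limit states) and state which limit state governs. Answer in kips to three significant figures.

Bolt shear: A_b = π·0.625²/4 = 0.3068 in²; R_n = 84 × 0.3068 × 3 × 1 = 77.31 kips → 0.75 × 77.31 = 58 kips.
Bearing (1.2 l_c t F_u ≤ 2.4 d t F_u): upper limit = 2.4·0.625·0.25·65 = 24.38 kips.
  Edge l_c = 0.875 − 0.6875/2 = 0.5312 → r_n = 10.36 kips; interior l_c = 2 − 0.6875 = 1.312 → r_n = 24.38 kips.
  R_n,bearing = 1·10.36 + 2·24.38 = 59.11 kips → 0.75 × 59.11 = 44.3 kips.
Bearing governs: 44.3 kips.

44.3 kips (bearing governs)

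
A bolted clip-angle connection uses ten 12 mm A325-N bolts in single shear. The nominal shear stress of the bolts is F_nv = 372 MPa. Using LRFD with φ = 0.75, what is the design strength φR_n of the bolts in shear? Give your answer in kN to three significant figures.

A_b = π × 12² / 4 = 113.1 mm².
R_n = F_nv · A_b · n · n_s = 372 × 113.1 × 10 × 1 / 1000 = 420.7 kN.
Design strength φR_n = 0.75 × 420.7 = 316 kN.

316 kN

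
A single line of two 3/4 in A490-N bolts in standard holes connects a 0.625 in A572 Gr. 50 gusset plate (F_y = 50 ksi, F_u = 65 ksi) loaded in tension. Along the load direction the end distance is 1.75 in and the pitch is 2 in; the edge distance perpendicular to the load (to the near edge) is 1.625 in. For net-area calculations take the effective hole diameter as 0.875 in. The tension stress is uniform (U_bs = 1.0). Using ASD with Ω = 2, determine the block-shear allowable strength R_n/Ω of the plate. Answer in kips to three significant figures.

53.8 kips

Shear plane L_v = 1.75 + 1·2 = 3.75 in; A_gv = 3.75 × 0.625 = 2.344 in².
A_nv = (3.75 − 1.5·0.875) × 0.625 = 1.523 in².
A_nt = (1.625 − 0.5·0.875) × 0.625 = 0.7422 in².
0.6 F_u A_nv = 59.41 kips; 0.6 F_y A_gv = 70.31 kips → shear rupture governs the shear term.
R_n = 59.41 + 1.0 × 65 × 0.7422 = 107.7 kips.
Allowable strength R_n/Ω = 107.7 / 2 = 53.8 kips.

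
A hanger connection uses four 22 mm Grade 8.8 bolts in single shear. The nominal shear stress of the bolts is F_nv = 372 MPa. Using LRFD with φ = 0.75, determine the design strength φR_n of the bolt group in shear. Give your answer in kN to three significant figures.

A_b = π × 22² / 4 = 380.1 mm².
R_n = F_nv · A_b · n · n_s = 372 × 380.1 × 4 × 1 / 1000 = 565.6 kN.
Design strength φR_n = 0.75 × 565.6 = 424 kN.

424 kN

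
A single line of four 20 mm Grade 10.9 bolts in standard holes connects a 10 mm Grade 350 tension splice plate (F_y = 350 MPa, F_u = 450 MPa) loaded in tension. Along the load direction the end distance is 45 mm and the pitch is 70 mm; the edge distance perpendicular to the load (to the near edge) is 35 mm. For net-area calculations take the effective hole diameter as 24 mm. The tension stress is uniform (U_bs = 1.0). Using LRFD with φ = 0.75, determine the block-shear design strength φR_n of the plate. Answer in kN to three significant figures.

Shear plane L_v = 45 + 3·70 = 255 mm; A_gv = 255 × 10 = 2550 mm².
A_nv = (255 − 3.5·24) × 10 = 1710 mm².
A_nt = (35 − 0.5·24) × 10 = 230 mm².
0.6 F_u A_nv = 461.7 kN; 0.6 F_y A_gv = 535.5 kN → shear rupture governs the shear term.
R_n = 461.7 + 1.0 × 450 × 230 / 1000 = 565.2 kN.
Design strength φR_n = 0.75 × 565.2 = 424 kN.

424 kN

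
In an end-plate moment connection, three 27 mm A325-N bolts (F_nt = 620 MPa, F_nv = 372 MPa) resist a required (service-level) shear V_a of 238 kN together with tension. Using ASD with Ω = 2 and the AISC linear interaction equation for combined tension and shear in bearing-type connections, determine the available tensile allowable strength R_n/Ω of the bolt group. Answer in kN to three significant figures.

A_b = π·27²/4 = 572.6 mm²; f_rv = 238 × 1000 / (3 × 572.6) = 138.6 MPa.
F'_nt = 1.3 F_nt − (Ω F_nt / F_nv) f_rv = 1.3·620 − (2·620/372)·138.6 = 344.1 MPa, capped at F_nt → F'_nt = 344.1 MPa.
R_n = F'_nt · A_b · n = 344.1 × 572.6 × 3 / 1000 = 591.1 kN.
Allowable strength R_n/Ω = 591.1 / 2 = 296 kN.

296 kN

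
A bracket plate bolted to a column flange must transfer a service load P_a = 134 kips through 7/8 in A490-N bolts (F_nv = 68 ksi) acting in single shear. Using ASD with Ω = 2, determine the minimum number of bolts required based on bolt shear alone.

7 bolts

A_b = π·0.875²/4 = 0.6013 in².
Per-bolt allowable strength R_n/Ω = 68 × 0.6013 × 1 / 2 = 20.44 kips.
n ≥ 134 / 20.44 = 6.554 → use 7 bolts.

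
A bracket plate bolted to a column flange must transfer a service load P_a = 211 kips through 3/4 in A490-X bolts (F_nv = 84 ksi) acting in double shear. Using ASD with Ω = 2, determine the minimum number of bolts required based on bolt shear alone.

A_b = π·0.75²/4 = 0.4418 in².
Per-bolt allowable strength R_n/Ω = 84 × 0.4418 × 2 / 2 = 37.11 kips.
n ≥ 211 / 37.11 = 5.686 → use 6 bolts.

6 bolts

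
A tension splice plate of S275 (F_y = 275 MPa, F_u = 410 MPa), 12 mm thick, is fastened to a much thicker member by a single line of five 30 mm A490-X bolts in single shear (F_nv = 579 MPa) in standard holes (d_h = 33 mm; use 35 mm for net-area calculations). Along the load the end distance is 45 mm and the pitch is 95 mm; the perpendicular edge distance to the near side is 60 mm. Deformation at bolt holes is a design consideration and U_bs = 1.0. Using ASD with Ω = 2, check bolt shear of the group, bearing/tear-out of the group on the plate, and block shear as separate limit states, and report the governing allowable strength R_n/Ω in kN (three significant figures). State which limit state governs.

499 kN (block shear governs)

Bolt shear: A_b = π·30²/4 = 706.9 mm²; R_n = 579 × 706.9 × 5 × 1 / 1000 = 2046 kN → 2046 / 2 = 1020 kN.
Bearing: edge l_c = 28.5, r_n = 168.3 kN; interior l_c = 62, r_n = 354.2 kN; R_n = 168.3 + 4·354.2 = 1585 kN → 793 kN.
Block shear: A_gv = 5100, A_nv = 3210, A_nt = 510 mm²; R_n = min(0.6F_uA_nv, 0.6F_yA_gv) + U_bs·F_u·A_nt = 998.8 kN → 499 kN.
Block shear governs: 499 kN.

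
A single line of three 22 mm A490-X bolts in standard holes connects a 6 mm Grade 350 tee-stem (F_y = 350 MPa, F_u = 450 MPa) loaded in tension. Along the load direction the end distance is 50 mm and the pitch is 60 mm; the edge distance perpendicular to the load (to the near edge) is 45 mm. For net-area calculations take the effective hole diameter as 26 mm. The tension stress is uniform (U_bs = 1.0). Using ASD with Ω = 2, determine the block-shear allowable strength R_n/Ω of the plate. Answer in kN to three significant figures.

128 kN

Shear plane L_v = 50 + 2·60 = 170 mm; A_gv = 170 × 6 = 1020 mm².
A_nv = (170 − 2.5·26) × 6 = 630 mm².
A_nt = (45 − 0.5·26) × 6 = 192 mm².
0.6 F_u A_nv = 170.1 kN; 0.6 F_y A_gv = 214.2 kN → shear rupture governs the shear term.
R_n = 170.1 + 1.0 × 450 × 192 / 1000 = 256.5 kN.
Allowable strength R_n/Ω = 256.5 / 2 = 128 kN.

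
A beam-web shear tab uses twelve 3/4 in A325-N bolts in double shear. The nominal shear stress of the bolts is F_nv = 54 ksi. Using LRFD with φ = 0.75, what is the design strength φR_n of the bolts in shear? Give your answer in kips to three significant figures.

429 kips

A_b = π × 0.75² / 4 = 0.4418 in².
R_n = F_nv · A_b · n · n_s = 54 × 0.4418 × 12 × 2 = 572.6 kips.
Design strength φR_n = 0.75 × 572.6 = 429 kips.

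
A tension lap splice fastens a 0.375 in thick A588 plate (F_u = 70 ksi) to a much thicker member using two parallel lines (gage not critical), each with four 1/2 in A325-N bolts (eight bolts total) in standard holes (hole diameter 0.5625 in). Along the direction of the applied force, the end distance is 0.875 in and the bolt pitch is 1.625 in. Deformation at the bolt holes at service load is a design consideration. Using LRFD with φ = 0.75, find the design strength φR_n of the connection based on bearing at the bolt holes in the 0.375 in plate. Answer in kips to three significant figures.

170 kips

Per bolt r_n = 1.2 l_c t F_u ≤ 2.4 d t F_u; upper limit = 2.4 × 0.5 × 0.375 × 70 = 31.5 kips.
Edge bolt: l_c = 0.875 − 0.5625/2 = 0.5938 in → 1.2 × 0.5938 × 0.375 × 70 = 18.7 → r_n = 18.7 kips.
Interior bolts: l_c = 1.625 − 0.5625 = 1.062 in → 1.2 × 1.062 × 0.375 × 70 = 33.47 → r_n = 31.5 kips.
R_n = 2 × 18.7 + 6 × 31.5 = 226.4 kips.
Design strength φR_n = 0.75 × 226.4 = 170 kips.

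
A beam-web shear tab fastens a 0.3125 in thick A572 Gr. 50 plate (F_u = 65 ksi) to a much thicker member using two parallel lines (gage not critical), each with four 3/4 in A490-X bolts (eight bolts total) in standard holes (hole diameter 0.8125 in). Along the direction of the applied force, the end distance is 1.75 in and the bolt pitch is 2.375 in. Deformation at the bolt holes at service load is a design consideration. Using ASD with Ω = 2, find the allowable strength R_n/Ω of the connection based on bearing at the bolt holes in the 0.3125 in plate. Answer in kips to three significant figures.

142 kips

Per bolt r_n = 1.2 l_c t F_u ≤ 2.4 d t F_u; upper limit = 2.4 × 0.75 × 0.3125 × 65 = 36.56 kips.
Edge bolt: l_c = 1.75 − 0.8125/2 = 1.344 in → 1.2 × 1.344 × 0.3125 × 65 = 32.75 → r_n = 32.75 kips.
Interior bolts: l_c = 2.375 − 0.8125 = 1.562 in → 1.2 × 1.562 × 0.3125 × 65 = 38.09 → r_n = 36.56 kips.
R_n = 2 × 32.75 + 6 × 36.56 = 284.9 kips.
Allowable strength R_n/Ω = 284.9 / 2 = 142 kips.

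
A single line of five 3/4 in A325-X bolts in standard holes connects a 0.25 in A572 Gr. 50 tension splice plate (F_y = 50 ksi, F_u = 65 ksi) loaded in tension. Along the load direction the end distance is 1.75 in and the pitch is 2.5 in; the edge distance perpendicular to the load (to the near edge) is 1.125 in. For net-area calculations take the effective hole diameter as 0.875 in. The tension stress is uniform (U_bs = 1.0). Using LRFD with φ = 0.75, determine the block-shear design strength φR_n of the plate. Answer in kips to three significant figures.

65.5 kips

Shear plane L_v = 1.75 + 4·2.5 = 11.75 in; A_gv = 11.75 × 0.25 = 2.938 in².
A_nv = (11.75 − 4.5·0.875) × 0.25 = 1.953 in².
A_nt = (1.125 − 0.5·0.875) × 0.25 = 0.1719 in².
0.6 F_u A_nv = 76.17 kips; 0.6 F_y A_gv = 88.12 kips → shear rupture governs the shear term.
R_n = 76.17 + 1.0 × 65 × 0.1719 = 87.34 kips.
Design strength φR_n = 0.75 × 87.34 = 65.5 kips.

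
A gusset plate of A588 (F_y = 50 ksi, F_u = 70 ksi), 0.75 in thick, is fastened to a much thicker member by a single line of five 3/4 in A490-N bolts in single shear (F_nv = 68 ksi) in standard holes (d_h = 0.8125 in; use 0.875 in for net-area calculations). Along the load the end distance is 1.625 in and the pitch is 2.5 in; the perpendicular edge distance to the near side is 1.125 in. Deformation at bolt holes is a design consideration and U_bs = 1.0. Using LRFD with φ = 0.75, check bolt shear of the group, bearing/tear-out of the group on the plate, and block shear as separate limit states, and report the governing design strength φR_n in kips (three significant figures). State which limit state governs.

Bolt shear: A_b = π·0.75²/4 = 0.4418 in²; R_n = 68 × 0.4418 × 5 × 1 = 150.2 kips → 0.75 × 150.2 = 113 kips.
Bearing: edge l_c = 1.219, r_n = 76.78 kips; interior l_c = 1.688, r_n = 94.5 kips; R_n = 76.78 + 4·94.5 = 454.8 kips → 341 kips.
Block shear: A_gv = 8.719, A_nv = 5.766, A_nt = 0.5156 in²; R_n = min(0.6F_uA_nv, 0.6F_yA_gv) + U_bs·F_u·A_nt = 278.2 kips → 209 kips.
Bolt shear governs: 113 kips.

113 kips (bolt shear governs)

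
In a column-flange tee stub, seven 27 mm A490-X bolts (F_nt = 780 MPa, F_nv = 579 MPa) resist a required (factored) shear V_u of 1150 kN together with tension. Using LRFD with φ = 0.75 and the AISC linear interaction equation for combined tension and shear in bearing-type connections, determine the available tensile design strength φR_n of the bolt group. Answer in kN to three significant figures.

1500 kN

A_b = π·27²/4 = 572.6 mm²; f_rv = 1150 × 1000 / (7 × 572.6) = 286.9 MPa.
F'_nt = 1.3 F_nt − (F_nt / φF_nv) f_rv = 1.3·780 − (780/(0.75·579))·286.9 = 498.6 MPa, capped at F_nt → F'_nt = 498.6 MPa.
R_n = F'_nt · A_b · n = 498.6 × 572.6 × 7 / 1000 = 1998 kN.
Design strength φR_n = 0.75 × 1998 = 1500 kN.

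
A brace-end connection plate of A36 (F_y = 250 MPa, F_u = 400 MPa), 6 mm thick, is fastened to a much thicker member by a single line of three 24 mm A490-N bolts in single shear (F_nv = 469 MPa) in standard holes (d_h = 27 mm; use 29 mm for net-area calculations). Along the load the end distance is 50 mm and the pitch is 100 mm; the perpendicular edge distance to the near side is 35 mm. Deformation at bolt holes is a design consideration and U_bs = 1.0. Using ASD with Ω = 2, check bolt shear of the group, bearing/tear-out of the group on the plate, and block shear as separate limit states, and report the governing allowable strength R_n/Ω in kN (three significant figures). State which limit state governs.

137 kN (block shear governs)

Bolt shear: A_b = π·24²/4 = 452.4 mm²; R_n = 469 × 452.4 × 3 × 1 / 1000 = 636.5 kN → 636.5 / 2 = 318 kN.
Bearing: edge l_c = 36.5, r_n = 105.1 kN; interior l_c = 73, r_n = 138.2 kN; R_n = 105.1 + 2·138.2 = 381.6 kN → 191 kN.
Block shear: A_gv = 1500, A_nv = 1065, A_nt = 123 mm²; R_n = min(0.6F_uA_nv, 0.6F_yA_gv) + U_bs·F_u·A_nt = 274.2 kN → 137 kN.
Block shear governs: 137 kN.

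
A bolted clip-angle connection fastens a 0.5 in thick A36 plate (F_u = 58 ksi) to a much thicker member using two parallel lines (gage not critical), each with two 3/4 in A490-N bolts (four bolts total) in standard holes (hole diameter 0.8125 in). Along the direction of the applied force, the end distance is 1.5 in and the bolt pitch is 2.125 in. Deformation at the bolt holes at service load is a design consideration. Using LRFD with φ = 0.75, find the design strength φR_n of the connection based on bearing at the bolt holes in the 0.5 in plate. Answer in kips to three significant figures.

Per bolt r_n = 1.2 l_c t F_u ≤ 2.4 d t F_u; upper limit = 2.4 × 0.75 × 0.5 × 58 = 52.2 kips.
Edge bolt: l_c = 1.5 − 0.8125/2 = 1.094 in → 1.2 × 1.094 × 0.5 × 58 = 38.06 → r_n = 38.06 kips.
Interior bolts: l_c = 2.125 − 0.8125 = 1.312 in → 1.2 × 1.312 × 0.5 × 58 = 45.67 → r_n = 45.67 kips.
R_n = 2 × 38.06 + 2 × 45.67 = 167.5 kips.
Design strength φR_n = 0.75 × 167.5 = 126 kips.

126 kips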